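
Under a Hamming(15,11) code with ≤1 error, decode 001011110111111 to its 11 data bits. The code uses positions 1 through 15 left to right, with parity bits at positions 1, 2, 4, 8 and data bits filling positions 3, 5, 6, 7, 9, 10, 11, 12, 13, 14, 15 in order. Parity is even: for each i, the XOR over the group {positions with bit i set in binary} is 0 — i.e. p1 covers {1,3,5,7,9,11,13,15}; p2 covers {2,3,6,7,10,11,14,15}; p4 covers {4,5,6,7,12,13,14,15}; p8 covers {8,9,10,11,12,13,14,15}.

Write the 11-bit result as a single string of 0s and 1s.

s1 (pos 1,3,5,7,9,11,13,15): 0⊕1⊕1⊕1⊕0⊕1⊕1⊕1 = 0
s2 (pos 2,3,6,7,10,11,14,15): 0⊕1⊕1⊕1⊕1⊕1⊕1⊕1 = 1
s4 (pos 4,5,6,7,12,13,14,15): 0⊕1⊕1⊕1⊕1⊕1⊕1⊕1 = 1
s8 (pos 8,9,10,11,12,13,14,15): 1⊕0⊕1⊕1⊕1⊕1⊕1⊕1 = 1
Syndrome s8…s1 = 1110 → error at position 14.
Flip position 14: 001011110111111 → 001011110111101
Read data bits from positions 3,5,6,7,9,10,11,12,13,14,15: 11110111101

11110111101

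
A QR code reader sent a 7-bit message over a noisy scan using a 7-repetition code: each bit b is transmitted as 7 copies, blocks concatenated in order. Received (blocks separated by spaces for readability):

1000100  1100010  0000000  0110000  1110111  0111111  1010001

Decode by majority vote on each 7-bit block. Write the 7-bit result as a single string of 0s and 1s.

Block 1 (1000100): 2 ones → 0
Block 2 (1100010): 3 ones → 0
Block 3 (0000000): 0 ones → 0
Block 4 (0110000): 2 ones → 0
Block 5 (1110111): 6 ones → 1
Block 6 (0111111): 6 ones → 1
Block 7 (1010001): 3 ones → 0

0000110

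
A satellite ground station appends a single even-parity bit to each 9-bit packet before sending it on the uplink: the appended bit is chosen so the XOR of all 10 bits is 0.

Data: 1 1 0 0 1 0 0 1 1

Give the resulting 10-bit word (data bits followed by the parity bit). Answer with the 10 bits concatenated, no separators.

XOR of the 9 data bits: 1⊕1⊕0⊕0⊕1⊕0⊕0⊕1⊕1 = 1
Parity bit = 1 (so all 10 bits XOR to 0).

1100100111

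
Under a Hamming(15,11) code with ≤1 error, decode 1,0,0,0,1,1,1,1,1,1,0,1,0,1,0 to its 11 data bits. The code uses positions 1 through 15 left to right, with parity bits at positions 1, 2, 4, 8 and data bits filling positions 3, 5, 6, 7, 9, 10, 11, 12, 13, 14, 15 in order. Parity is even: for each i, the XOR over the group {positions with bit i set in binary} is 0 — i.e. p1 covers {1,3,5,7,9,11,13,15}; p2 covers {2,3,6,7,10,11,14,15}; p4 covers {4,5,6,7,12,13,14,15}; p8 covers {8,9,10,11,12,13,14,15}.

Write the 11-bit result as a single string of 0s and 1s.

s1 (pos 1,3,5,7,9,11,13,15): 1⊕0⊕1⊕1⊕1⊕0⊕0⊕0 = 0
s2 (pos 2,3,6,7,10,11,14,15): 0⊕0⊕1⊕1⊕1⊕0⊕1⊕0 = 0
s4 (pos 4,5,6,7,12,13,14,15): 0⊕1⊕1⊕1⊕1⊕0⊕1⊕0 = 1
s8 (pos 8,9,10,11,12,13,14,15): 1⊕1⊕1⊕0⊕1⊕0⊕1⊕0 = 1
Syndrome s8…s1 = 1100 → error at position 12.
Flip position 12: 100011111101010 → 100011111100010
Read data bits from positions 3,5,6,7,9,10,11,12,13,14,15: 01111100010

01111100010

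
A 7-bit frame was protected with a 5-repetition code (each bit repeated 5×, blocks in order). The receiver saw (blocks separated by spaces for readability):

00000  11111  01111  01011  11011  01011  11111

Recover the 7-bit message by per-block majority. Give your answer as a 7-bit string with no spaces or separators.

0111111

Block 1 (00000): 0 ones → 0
Block 2 (11111): 5 ones → 1
Block 3 (01111): 4 ones → 1
Block 4 (01011): 3 ones → 1
Block 5 (11011): 4 ones → 1
Block 6 (01011): 3 ones → 1
Block 7 (11111): 5 ones → 1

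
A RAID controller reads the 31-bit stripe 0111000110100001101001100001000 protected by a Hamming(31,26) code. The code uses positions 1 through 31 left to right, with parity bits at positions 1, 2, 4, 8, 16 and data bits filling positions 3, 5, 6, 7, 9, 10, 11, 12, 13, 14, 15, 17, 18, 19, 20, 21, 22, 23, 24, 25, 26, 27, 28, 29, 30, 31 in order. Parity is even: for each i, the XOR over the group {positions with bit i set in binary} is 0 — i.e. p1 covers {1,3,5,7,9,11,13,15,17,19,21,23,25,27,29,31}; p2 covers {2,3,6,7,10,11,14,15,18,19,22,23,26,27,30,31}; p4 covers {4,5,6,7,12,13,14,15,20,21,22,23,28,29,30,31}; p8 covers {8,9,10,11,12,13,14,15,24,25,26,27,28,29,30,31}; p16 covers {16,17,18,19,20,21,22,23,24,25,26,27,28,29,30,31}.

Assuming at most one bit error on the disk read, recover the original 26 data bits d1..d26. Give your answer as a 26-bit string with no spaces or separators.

10001010000101001100001000

s1 (pos 1,3,5,7,9,11,13,15,17,19,21,23,25,27,29,31): 0⊕1⊕0⊕0⊕1⊕1⊕0⊕0⊕1⊕1⊕0⊕1⊕0⊕0⊕0⊕0 = 0
s2 (pos 2,3,6,7,10,11,14,15,18,19,22,23,26,27,30,31): 1⊕1⊕0⊕0⊕0⊕1⊕0⊕0⊕0⊕1⊕1⊕1⊕0⊕0⊕0⊕0 = 0
s4 (pos 4,5,6,7,12,13,14,15,20,21,22,23,28,29,30,31): 1⊕0⊕0⊕0⊕0⊕0⊕0⊕0⊕0⊕0⊕1⊕1⊕1⊕0⊕0⊕0 = 0
s8 (pos 8,9,10,11,12,13,14,15,24,25,26,27,28,29,30,31): 1⊕1⊕0⊕1⊕0⊕0⊕0⊕0⊕0⊕0⊕0⊕0⊕1⊕0⊕0⊕0 = 0
s16 (pos 16,17,18,19,20,21,22,23,24,25,26,27,28,29,30,31): 1⊕1⊕0⊕1⊕0⊕0⊕1⊕1⊕0⊕0⊕0⊕0⊕1⊕0⊕0⊕0 = 0
Syndrome s16…s1 = 00000 → no error.
Read data bits from positions 3,5,6,7,9,10,11,12,13,14,15,17,18,19,20,21,22,23,24,25,26,27,28,29,30,31: 10001010000101001100001000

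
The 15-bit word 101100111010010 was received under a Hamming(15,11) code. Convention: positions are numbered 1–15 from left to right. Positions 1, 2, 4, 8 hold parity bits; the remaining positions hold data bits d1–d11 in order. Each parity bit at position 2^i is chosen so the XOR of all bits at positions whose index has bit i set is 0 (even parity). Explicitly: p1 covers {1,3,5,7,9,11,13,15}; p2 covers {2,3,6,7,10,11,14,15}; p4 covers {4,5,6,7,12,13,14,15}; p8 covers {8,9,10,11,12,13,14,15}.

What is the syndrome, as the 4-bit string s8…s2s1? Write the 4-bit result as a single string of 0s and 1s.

s1 (pos 1,3,5,7,9,11,13,15): 1⊕1⊕0⊕1⊕1⊕1⊕0⊕0 = 1
s2 (pos 2,3,6,7,10,11,14,15): 0⊕1⊕0⊕1⊕0⊕1⊕1⊕0 = 0
s4 (pos 4,5,6,7,12,13,14,15): 1⊕0⊕0⊕1⊕0⊕0⊕1⊕0 = 1
s8 (pos 8,9,10,11,12,13,14,15): 1⊕1⊕0⊕1⊕0⊕0⊕1⊕0 = 0
Syndrome s8…s1 = 0101 → error at position 5.

0101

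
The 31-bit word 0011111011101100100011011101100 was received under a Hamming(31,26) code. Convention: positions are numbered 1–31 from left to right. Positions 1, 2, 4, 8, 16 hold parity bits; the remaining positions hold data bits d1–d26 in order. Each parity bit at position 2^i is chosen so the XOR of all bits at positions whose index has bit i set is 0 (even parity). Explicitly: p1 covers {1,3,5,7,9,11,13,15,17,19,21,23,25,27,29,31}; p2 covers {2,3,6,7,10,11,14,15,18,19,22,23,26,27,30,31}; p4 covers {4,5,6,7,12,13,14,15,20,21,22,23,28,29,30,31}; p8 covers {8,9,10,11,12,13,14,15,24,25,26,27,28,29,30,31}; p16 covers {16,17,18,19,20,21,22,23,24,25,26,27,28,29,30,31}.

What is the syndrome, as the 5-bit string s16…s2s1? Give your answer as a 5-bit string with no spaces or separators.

s1 (pos 1,3,5,7,9,11,13,15,17,19,21,23,25,27,29,31): 0⊕1⊕1⊕1⊕1⊕1⊕1⊕0⊕1⊕0⊕1⊕0⊕1⊕0⊕1⊕0 = 0
s2 (pos 2,3,6,7,10,11,14,15,18,19,22,23,26,27,30,31): 0⊕1⊕1⊕1⊕1⊕1⊕1⊕0⊕0⊕0⊕1⊕0⊕1⊕0⊕0⊕0 = 0
s4 (pos 4,5,6,7,12,13,14,15,20,21,22,23,28,29,30,31): 1⊕1⊕1⊕1⊕0⊕1⊕1⊕0⊕0⊕1⊕1⊕0⊕1⊕1⊕0⊕0 = 0
s8 (pos 8,9,10,11,12,13,14,15,24,25,26,27,28,29,30,31): 0⊕1⊕1⊕1⊕0⊕1⊕1⊕0⊕1⊕1⊕1⊕0⊕1⊕1⊕0⊕0 = 0
s16 (pos 16,17,18,19,20,21,22,23,24,25,26,27,28,29,30,31): 0⊕1⊕0⊕0⊕0⊕1⊕1⊕0⊕1⊕1⊕1⊕0⊕1⊕1⊕0⊕0 = 0
Syndrome s16…s1 = 00000 → no error.

00000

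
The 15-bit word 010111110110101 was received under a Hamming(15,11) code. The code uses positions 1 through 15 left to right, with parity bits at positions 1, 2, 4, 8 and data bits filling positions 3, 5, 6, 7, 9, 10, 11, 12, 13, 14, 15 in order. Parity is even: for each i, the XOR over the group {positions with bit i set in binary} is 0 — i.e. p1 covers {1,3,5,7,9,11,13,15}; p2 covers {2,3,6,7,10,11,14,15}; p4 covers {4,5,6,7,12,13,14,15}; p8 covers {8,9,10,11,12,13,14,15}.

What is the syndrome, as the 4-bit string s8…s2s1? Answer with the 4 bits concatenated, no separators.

1001

s1 (pos 1,3,5,7,9,11,13,15): 0⊕0⊕1⊕1⊕0⊕1⊕1⊕1 = 1
s2 (pos 2,3,6,7,10,11,14,15): 1⊕0⊕1⊕1⊕1⊕1⊕0⊕1 = 0
s4 (pos 4,5,6,7,12,13,14,15): 1⊕1⊕1⊕1⊕0⊕1⊕0⊕1 = 0
s8 (pos 8,9,10,11,12,13,14,15): 1⊕0⊕1⊕1⊕0⊕1⊕0⊕1 = 1
Syndrome s8…s1 = 1001 → error at position 9.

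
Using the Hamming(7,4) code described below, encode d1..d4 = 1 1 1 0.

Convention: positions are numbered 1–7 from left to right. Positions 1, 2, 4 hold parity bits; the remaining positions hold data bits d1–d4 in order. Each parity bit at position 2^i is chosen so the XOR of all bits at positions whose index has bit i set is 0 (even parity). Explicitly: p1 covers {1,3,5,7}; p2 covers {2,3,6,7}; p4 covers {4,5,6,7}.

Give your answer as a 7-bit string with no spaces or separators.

Place data at non-parity positions: p1 p2 1 p4 1 1 0
p1 (pos 1,3,5,7): XOR of data positions = 1⊕1⊕0 = 0
p2 (pos 2,3,6,7): XOR of data positions = 1⊕1⊕0 = 0
p4 (pos 4,5,6,7): XOR of data positions = 1⊕1⊕0 = 0
Codeword: 0010110

0010110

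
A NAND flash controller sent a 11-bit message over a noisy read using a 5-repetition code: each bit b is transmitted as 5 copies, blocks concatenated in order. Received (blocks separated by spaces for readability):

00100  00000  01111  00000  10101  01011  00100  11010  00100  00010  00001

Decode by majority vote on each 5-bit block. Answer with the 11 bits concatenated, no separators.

00101101000

Block 1 (00100): 1 one → 0
Block 2 (00000): 0 ones → 0
Block 3 (01111): 4 ones → 1
Block 4 (00000): 0 ones → 0
Block 5 (10101): 3 ones → 1
Block 6 (01011): 3 ones → 1
Block 7 (00100): 1 one → 0
Block 8 (11010): 3 ones → 1
Block 9 (00100): 1 one → 0
Block 10 (00010): 1 one → 0
Block 11 (00001): 1 one → 0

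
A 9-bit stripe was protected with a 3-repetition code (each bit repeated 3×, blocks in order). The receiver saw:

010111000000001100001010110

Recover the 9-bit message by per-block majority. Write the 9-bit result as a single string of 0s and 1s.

010000001

Block 1 (010): 1 one → 0
Block 2 (111): 3 ones → 1
Block 3 (000): 0 ones → 0
Block 4 (000): 0 ones → 0
Block 5 (001): 1 one → 0
Block 6 (100): 1 one → 0
Block 7 (001): 1 one → 0
Block 8 (010): 1 one → 0
Block 9 (110): 2 ones → 1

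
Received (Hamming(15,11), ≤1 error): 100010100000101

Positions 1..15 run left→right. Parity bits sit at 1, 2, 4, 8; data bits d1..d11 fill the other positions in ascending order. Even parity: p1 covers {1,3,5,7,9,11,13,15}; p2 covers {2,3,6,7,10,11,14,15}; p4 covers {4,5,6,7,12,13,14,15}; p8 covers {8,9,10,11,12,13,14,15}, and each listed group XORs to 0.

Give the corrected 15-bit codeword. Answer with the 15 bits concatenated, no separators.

s1 (pos 1,3,5,7,9,11,13,15): 1⊕0⊕1⊕1⊕0⊕0⊕1⊕1 = 1
s2 (pos 2,3,6,7,10,11,14,15): 0⊕0⊕0⊕1⊕0⊕0⊕0⊕1 = 0
s4 (pos 4,5,6,7,12,13,14,15): 0⊕1⊕0⊕1⊕0⊕1⊕0⊕1 = 0
s8 (pos 8,9,10,11,12,13,14,15): 0⊕0⊕0⊕0⊕0⊕1⊕0⊕1 = 0
Syndrome s8…s1 = 0001 → error at position 1.
Flip position 1: 100010100000101 → 000010100000101

000010100000101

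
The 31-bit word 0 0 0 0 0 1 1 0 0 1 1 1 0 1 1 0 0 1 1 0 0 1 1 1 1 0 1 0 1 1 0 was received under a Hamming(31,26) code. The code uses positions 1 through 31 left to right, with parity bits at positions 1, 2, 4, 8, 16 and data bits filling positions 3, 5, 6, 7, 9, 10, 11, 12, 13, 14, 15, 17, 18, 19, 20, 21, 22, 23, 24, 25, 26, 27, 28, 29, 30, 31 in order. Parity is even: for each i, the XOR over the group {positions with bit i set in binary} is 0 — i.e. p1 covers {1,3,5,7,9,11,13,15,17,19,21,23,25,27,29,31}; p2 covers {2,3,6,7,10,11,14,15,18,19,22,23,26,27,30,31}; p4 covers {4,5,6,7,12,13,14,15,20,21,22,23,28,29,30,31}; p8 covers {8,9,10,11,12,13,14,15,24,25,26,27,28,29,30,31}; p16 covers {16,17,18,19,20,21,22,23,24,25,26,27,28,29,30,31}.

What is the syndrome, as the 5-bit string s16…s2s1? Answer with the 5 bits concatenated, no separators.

s1 (pos 1,3,5,7,9,11,13,15,17,19,21,23,25,27,29,31): 0⊕0⊕0⊕1⊕0⊕1⊕0⊕1⊕0⊕1⊕0⊕1⊕1⊕1⊕1⊕0 = 0
s2 (pos 2,3,6,7,10,11,14,15,18,19,22,23,26,27,30,31): 0⊕0⊕1⊕1⊕1⊕1⊕1⊕1⊕1⊕1⊕1⊕1⊕0⊕1⊕1⊕0 = 0
s4 (pos 4,5,6,7,12,13,14,15,20,21,22,23,28,29,30,31): 0⊕0⊕1⊕1⊕1⊕0⊕1⊕1⊕0⊕0⊕1⊕1⊕0⊕1⊕1⊕0 = 1
s8 (pos 8,9,10,11,12,13,14,15,24,25,26,27,28,29,30,31): 0⊕0⊕1⊕1⊕1⊕0⊕1⊕1⊕1⊕1⊕0⊕1⊕0⊕1⊕1⊕0 = 0
s16 (pos 16,17,18,19,20,21,22,23,24,25,26,27,28,29,30,31): 0⊕0⊕1⊕1⊕0⊕0⊕1⊕1⊕1⊕1⊕0⊕1⊕0⊕1⊕1⊕0 = 1
Syndrome s16…s1 = 10100 → error at position 20.

10100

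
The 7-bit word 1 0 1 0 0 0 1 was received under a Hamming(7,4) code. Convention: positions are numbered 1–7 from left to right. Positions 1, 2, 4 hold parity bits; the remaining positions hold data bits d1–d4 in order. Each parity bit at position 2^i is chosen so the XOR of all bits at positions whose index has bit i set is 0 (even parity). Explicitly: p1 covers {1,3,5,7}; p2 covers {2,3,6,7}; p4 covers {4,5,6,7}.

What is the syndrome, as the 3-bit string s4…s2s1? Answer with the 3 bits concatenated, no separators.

101

s1 (pos 1,3,5,7): 1⊕1⊕0⊕1 = 1
s2 (pos 2,3,6,7): 0⊕1⊕0⊕1 = 0
s4 (pos 4,5,6,7): 0⊕0⊕0⊕1 = 1
Syndrome s4…s1 = 101 → error at position 5.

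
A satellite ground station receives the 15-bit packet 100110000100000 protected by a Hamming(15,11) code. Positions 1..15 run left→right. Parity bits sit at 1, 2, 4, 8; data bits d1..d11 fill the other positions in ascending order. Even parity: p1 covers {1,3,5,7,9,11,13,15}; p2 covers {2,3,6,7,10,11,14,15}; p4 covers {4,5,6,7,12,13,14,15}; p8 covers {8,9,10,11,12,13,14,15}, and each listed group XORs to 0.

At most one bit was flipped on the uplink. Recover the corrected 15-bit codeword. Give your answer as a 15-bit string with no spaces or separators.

100110000000000

s1 (pos 1,3,5,7,9,11,13,15): 1⊕0⊕1⊕0⊕0⊕0⊕0⊕0 = 0
s2 (pos 2,3,6,7,10,11,14,15): 0⊕0⊕0⊕0⊕1⊕0⊕0⊕0 = 1
s4 (pos 4,5,6,7,12,13,14,15): 1⊕1⊕0⊕0⊕0⊕0⊕0⊕0 = 0
s8 (pos 8,9,10,11,12,13,14,15): 0⊕0⊕1⊕0⊕0⊕0⊕0⊕0 = 1
Syndrome s8…s1 = 1010 → error at position 10.
Flip position 10: 100110000100000 → 100110000000000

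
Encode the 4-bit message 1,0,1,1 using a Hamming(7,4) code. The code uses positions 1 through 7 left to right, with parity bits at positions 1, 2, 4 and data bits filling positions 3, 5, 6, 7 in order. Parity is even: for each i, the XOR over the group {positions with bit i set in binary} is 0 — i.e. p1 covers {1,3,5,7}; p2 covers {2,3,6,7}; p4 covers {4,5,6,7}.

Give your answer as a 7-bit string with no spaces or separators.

0110011

Place data at non-parity positions: p1 p2 1 p4 0 1 1
p1 (pos 1,3,5,7): XOR of data positions = 1⊕0⊕1 = 0
p2 (pos 2,3,6,7): XOR of data positions = 1⊕1⊕1 = 1
p4 (pos 4,5,6,7): XOR of data positions = 0⊕1⊕1 = 0
Codeword: 0110011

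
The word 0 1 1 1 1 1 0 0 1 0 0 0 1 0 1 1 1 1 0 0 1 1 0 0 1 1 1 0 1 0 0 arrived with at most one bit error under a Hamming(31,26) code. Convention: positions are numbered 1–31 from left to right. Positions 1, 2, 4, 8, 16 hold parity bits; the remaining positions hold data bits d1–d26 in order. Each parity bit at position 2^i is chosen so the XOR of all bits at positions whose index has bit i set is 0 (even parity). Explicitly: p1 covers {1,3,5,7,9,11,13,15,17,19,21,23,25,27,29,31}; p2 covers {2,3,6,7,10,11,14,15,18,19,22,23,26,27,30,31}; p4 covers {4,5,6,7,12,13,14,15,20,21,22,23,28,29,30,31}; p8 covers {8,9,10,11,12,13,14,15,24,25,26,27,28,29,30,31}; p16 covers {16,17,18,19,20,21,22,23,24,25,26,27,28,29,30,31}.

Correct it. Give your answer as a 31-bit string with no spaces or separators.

s1 (pos 1,3,5,7,9,11,13,15,17,19,21,23,25,27,29,31): 0⊕1⊕1⊕0⊕1⊕0⊕1⊕1⊕1⊕0⊕1⊕0⊕1⊕1⊕1⊕0 = 0
s2 (pos 2,3,6,7,10,11,14,15,18,19,22,23,26,27,30,31): 1⊕1⊕1⊕0⊕0⊕0⊕0⊕1⊕1⊕0⊕1⊕0⊕1⊕1⊕0⊕0 = 0
s4 (pos 4,5,6,7,12,13,14,15,20,21,22,23,28,29,30,31): 1⊕1⊕1⊕0⊕0⊕1⊕0⊕1⊕0⊕1⊕1⊕0⊕0⊕1⊕0⊕0 = 0
s8 (pos 8,9,10,11,12,13,14,15,24,25,26,27,28,29,30,31): 0⊕1⊕0⊕0⊕0⊕1⊕0⊕1⊕0⊕1⊕1⊕1⊕0⊕1⊕0⊕0 = 1
s16 (pos 16,17,18,19,20,21,22,23,24,25,26,27,28,29,30,31): 1⊕1⊕1⊕0⊕0⊕1⊕1⊕0⊕0⊕1⊕1⊕1⊕0⊕1⊕0⊕0 = 1
Syndrome s16…s1 = 11000 → error at position 24.
Flip position 24: 0111110010001011110011001110100 → 0111110010001011110011011110100

0111110010001011110011011110100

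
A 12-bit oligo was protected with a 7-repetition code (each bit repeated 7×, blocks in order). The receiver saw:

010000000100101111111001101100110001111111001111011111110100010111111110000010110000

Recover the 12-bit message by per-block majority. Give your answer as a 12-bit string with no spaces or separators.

001101110100

Block 1 (0100000): 1 one → 0
Block 2 (0010010): 2 ones → 0
Block 3 (1111111): 7 ones → 1
Block 4 (0011011): 4 ones → 1
Block 5 (0011000): 2 ones → 0
Block 6 (1111111): 7 ones → 1
Block 7 (0011110): 4 ones → 1
Block 8 (1111111): 7 ones → 1
Block 9 (0100010): 2 ones → 0
Block 10 (1111111): 7 ones → 1
Block 11 (1000001): 2 ones → 0
Block 12 (0110000): 2 ones → 0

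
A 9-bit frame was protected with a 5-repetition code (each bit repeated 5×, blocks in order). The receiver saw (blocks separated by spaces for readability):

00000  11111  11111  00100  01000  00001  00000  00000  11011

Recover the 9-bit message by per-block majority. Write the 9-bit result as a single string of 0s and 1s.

011000001

Block 1 (00000): 0 ones → 0
Block 2 (11111): 5 ones → 1
Block 3 (11111): 5 ones → 1
Block 4 (00100): 1 one → 0
Block 5 (01000): 1 one → 0
Block 6 (00001): 1 one → 0
Block 7 (00000): 0 ones → 0
Block 8 (00000): 0 ones → 0
Block 9 (11011): 4 ones → 1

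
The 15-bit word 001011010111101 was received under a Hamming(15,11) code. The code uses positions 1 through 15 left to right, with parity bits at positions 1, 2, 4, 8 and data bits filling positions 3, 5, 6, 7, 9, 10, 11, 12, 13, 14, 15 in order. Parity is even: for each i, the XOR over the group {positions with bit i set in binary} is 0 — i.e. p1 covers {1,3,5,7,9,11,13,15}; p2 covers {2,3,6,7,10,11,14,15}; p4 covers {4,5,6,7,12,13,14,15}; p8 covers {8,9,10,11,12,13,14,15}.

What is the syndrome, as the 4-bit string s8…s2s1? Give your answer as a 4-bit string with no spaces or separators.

s1 (pos 1,3,5,7,9,11,13,15): 0⊕1⊕1⊕0⊕0⊕1⊕1⊕1 = 1
s2 (pos 2,3,6,7,10,11,14,15): 0⊕1⊕1⊕0⊕1⊕1⊕0⊕1 = 1
s4 (pos 4,5,6,7,12,13,14,15): 0⊕1⊕1⊕0⊕1⊕1⊕0⊕1 = 1
s8 (pos 8,9,10,11,12,13,14,15): 1⊕0⊕1⊕1⊕1⊕1⊕0⊕1 = 0
Syndrome s8…s1 = 0111 → error at position 7.

0111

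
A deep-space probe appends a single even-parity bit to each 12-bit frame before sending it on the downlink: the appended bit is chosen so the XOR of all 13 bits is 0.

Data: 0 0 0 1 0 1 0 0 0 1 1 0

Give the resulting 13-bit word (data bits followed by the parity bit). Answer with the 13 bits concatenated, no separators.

XOR of the 12 data bits: 0⊕0⊕0⊕1⊕0⊕1⊕0⊕0⊕0⊕1⊕1⊕0 = 0
Parity bit = 0 (so all 13 bits XOR to 0).

0001010001100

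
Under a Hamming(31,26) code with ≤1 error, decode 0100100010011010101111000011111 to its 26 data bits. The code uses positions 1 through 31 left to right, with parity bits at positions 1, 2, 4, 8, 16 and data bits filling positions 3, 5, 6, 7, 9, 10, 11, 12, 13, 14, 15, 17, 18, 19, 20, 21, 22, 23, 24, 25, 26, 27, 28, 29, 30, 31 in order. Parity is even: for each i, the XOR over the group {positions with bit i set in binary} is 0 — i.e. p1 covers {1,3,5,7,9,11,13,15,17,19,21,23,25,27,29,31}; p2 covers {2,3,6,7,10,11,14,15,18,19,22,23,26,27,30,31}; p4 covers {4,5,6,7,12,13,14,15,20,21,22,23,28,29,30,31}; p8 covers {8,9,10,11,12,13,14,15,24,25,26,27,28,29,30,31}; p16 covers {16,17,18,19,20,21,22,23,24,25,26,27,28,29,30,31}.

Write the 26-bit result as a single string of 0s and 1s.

01001001111101111000011111

s1 (pos 1,3,5,7,9,11,13,15,17,19,21,23,25,27,29,31): 0⊕0⊕1⊕0⊕1⊕0⊕1⊕1⊕1⊕1⊕1⊕0⊕0⊕1⊕1⊕1 = 0
s2 (pos 2,3,6,7,10,11,14,15,18,19,22,23,26,27,30,31): 1⊕0⊕0⊕0⊕0⊕0⊕0⊕1⊕0⊕1⊕1⊕0⊕0⊕1⊕1⊕1 = 1
s4 (pos 4,5,6,7,12,13,14,15,20,21,22,23,28,29,30,31): 0⊕1⊕0⊕0⊕1⊕1⊕0⊕1⊕1⊕1⊕1⊕0⊕1⊕1⊕1⊕1 = 1
s8 (pos 8,9,10,11,12,13,14,15,24,25,26,27,28,29,30,31): 0⊕1⊕0⊕0⊕1⊕1⊕0⊕1⊕0⊕0⊕0⊕1⊕1⊕1⊕1⊕1 = 1
s16 (pos 16,17,18,19,20,21,22,23,24,25,26,27,28,29,30,31): 0⊕1⊕0⊕1⊕1⊕1⊕1⊕0⊕0⊕0⊕0⊕1⊕1⊕1⊕1⊕1 = 0
Syndrome s16…s1 = 01110 → error at position 14.
Flip position 14: 0100100010011010101111000011111 → 0100100010011110101111000011111
Read data bits from positions 3,5,6,7,9,10,11,12,13,14,15,17,18,19,20,21,22,23,24,25,26,27,28,29,30,31: 01001001111101111000011111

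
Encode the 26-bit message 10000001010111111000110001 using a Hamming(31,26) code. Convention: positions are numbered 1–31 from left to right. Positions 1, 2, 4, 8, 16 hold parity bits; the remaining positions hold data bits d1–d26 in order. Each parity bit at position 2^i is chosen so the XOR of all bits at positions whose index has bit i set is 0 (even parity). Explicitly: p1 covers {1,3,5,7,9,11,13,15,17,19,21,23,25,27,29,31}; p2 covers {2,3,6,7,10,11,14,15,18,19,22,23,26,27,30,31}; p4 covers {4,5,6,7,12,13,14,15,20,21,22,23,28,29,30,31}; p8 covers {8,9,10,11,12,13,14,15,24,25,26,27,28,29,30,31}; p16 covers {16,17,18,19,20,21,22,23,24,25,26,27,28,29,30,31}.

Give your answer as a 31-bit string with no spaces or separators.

Place data at non-parity positions: p1 p2 1 p4 0 0 0 p8 0 0 0 1 0 1 0 p16 1 1 1 1 1 1 0 0 0 1 1 0 0 0 1
p1 (pos 1,3,5,7,9,11,13,15,17,19,21,23,25,27,29,31): XOR of data positions = 1⊕0⊕0⊕0⊕0⊕0⊕0⊕1⊕1⊕1⊕0⊕0⊕1⊕0⊕1 = 0
p2 (pos 2,3,6,7,10,11,14,15,18,19,22,23,26,27,30,31): XOR of data positions = 1⊕0⊕0⊕0⊕0⊕1⊕0⊕1⊕1⊕1⊕0⊕1⊕1⊕0⊕1 = 0
p4 (pos 4,5,6,7,12,13,14,15,20,21,22,23,28,29,30,31): XOR of data positions = 0⊕0⊕0⊕1⊕0⊕1⊕0⊕1⊕1⊕1⊕0⊕0⊕0⊕0⊕1 = 0
p8 (pos 8,9,10,11,12,13,14,15,24,25,26,27,28,29,30,31): XOR of data positions = 0⊕0⊕0⊕1⊕0⊕1⊕0⊕0⊕0⊕1⊕1⊕0⊕0⊕0⊕1 = 1
p16 (pos 16,17,18,19,20,21,22,23,24,25,26,27,28,29,30,31): XOR of data positions = 1⊕1⊕1⊕1⊕1⊕1⊕0⊕0⊕0⊕1⊕1⊕0⊕0⊕0⊕1 = 1
Codeword: 0010000100010101111111000110001

0010000100010101111111000110001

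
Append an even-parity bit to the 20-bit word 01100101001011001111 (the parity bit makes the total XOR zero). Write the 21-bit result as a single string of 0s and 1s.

XOR of the 20 data bits: 0⊕1⊕1⊕0⊕0⊕1⊕0⊕1⊕0⊕0⊕1⊕0⊕1⊕1⊕0⊕0⊕1⊕1⊕1⊕1 = 1
Parity bit = 1 (so all 21 bits XOR to 0).

011001010010110011111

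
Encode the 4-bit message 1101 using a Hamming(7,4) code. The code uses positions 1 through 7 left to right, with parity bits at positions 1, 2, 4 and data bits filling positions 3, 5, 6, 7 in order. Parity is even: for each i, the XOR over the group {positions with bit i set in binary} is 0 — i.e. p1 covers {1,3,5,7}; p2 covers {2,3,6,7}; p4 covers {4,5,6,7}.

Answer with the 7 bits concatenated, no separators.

1010101

Place data at non-parity positions: p1 p2 1 p4 1 0 1
p1 (pos 1,3,5,7): XOR of data positions = 1⊕1⊕1 = 1
p2 (pos 2,3,6,7): XOR of data positions = 1⊕0⊕1 = 0
p4 (pos 4,5,6,7): XOR of data positions = 1⊕0⊕1 = 0
Codeword: 1010101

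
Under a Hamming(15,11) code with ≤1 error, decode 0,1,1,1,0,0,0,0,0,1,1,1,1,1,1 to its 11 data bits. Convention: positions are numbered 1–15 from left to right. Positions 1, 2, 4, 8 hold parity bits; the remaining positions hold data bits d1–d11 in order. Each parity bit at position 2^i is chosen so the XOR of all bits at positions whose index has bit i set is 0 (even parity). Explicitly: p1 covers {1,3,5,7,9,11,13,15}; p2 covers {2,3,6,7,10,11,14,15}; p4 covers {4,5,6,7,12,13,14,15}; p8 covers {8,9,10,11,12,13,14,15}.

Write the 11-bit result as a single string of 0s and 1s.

s1 (pos 1,3,5,7,9,11,13,15): 0⊕1⊕0⊕0⊕0⊕1⊕1⊕1 = 0
s2 (pos 2,3,6,7,10,11,14,15): 1⊕1⊕0⊕0⊕1⊕1⊕1⊕1 = 0
s4 (pos 4,5,6,7,12,13,14,15): 1⊕0⊕0⊕0⊕1⊕1⊕1⊕1 = 1
s8 (pos 8,9,10,11,12,13,14,15): 0⊕0⊕1⊕1⊕1⊕1⊕1⊕1 = 0
Syndrome s8…s1 = 0100 → error at position 4.
Flip position 4: 011100000111111 → 011000000111111
Read data bits from positions 3,5,6,7,9,10,11,12,13,14,15: 10000111111

10000111111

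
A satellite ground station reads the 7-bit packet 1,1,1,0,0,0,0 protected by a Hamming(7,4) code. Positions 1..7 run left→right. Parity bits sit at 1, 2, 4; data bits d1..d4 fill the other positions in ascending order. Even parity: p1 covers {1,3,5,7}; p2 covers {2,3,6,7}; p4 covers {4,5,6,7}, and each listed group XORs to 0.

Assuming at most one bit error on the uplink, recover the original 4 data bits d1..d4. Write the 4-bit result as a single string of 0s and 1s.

1000

s1 (pos 1,3,5,7): 1⊕1⊕0⊕0 = 0
s2 (pos 2,3,6,7): 1⊕1⊕0⊕0 = 0
s4 (pos 4,5,6,7): 0⊕0⊕0⊕0 = 0
Syndrome s4…s1 = 000 → no error.
Read data bits from positions 3,5,6,7: 1000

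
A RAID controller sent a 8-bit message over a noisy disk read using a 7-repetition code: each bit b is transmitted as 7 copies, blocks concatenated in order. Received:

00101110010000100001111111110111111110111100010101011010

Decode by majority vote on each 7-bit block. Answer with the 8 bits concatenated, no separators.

10011101

Block 1 (0010111): 4 ones → 1
Block 2 (0010000): 1 one → 0
Block 3 (1000011): 3 ones → 0
Block 4 (1111111): 7 ones → 1
Block 5 (0111111): 6 ones → 1
Block 6 (1101111): 6 ones → 1
Block 7 (0001010): 2 ones → 0
Block 8 (1011010): 4 ones → 1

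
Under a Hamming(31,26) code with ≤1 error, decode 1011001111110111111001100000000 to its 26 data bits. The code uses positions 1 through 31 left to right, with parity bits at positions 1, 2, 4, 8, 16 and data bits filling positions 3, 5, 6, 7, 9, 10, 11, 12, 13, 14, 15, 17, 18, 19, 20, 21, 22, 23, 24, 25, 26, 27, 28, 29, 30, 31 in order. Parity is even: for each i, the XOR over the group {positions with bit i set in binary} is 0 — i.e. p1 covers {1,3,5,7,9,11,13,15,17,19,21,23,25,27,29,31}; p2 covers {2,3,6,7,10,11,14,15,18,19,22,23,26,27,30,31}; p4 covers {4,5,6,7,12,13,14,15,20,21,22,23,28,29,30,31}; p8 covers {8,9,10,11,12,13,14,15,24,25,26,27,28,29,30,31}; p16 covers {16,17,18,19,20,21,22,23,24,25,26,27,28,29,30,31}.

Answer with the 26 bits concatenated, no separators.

s1 (pos 1,3,5,7,9,11,13,15,17,19,21,23,25,27,29,31): 1⊕1⊕0⊕1⊕1⊕1⊕0⊕1⊕1⊕1⊕0⊕1⊕0⊕0⊕0⊕0 = 1
s2 (pos 2,3,6,7,10,11,14,15,18,19,22,23,26,27,30,31): 0⊕1⊕0⊕1⊕1⊕1⊕1⊕1⊕1⊕1⊕1⊕1⊕0⊕0⊕0⊕0 = 0
s4 (pos 4,5,6,7,12,13,14,15,20,21,22,23,28,29,30,31): 1⊕0⊕0⊕1⊕1⊕0⊕1⊕1⊕0⊕0⊕1⊕1⊕0⊕0⊕0⊕0 = 1
s8 (pos 8,9,10,11,12,13,14,15,24,25,26,27,28,29,30,31): 1⊕1⊕1⊕1⊕1⊕0⊕1⊕1⊕0⊕0⊕0⊕0⊕0⊕0⊕0⊕0 = 1
s16 (pos 16,17,18,19,20,21,22,23,24,25,26,27,28,29,30,31): 1⊕1⊕1⊕1⊕0⊕0⊕1⊕1⊕0⊕0⊕0⊕0⊕0⊕0⊕0⊕0 = 0
Syndrome s16…s1 = 01101 → error at position 13.
Flip position 13: 1011001111110111111001100000000 → 1011001111111111111001100000000
Read data bits from positions 3,5,6,7,9,10,11,12,13,14,15,17,18,19,20,21,22,23,24,25,26,27,28,29,30,31: 10011111111111001100000000

10011111111111001100000000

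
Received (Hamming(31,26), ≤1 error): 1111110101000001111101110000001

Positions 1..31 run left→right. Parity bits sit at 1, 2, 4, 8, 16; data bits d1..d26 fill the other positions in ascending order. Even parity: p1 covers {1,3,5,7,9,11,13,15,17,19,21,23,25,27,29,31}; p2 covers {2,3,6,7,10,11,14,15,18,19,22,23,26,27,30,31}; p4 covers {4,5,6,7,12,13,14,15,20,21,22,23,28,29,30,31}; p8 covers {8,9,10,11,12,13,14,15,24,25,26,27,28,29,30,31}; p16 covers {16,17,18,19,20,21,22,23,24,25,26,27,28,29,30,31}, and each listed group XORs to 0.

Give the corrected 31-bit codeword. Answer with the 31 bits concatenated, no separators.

s1 (pos 1,3,5,7,9,11,13,15,17,19,21,23,25,27,29,31): 1⊕1⊕1⊕0⊕0⊕0⊕0⊕0⊕1⊕1⊕0⊕1⊕0⊕0⊕0⊕1 = 1
s2 (pos 2,3,6,7,10,11,14,15,18,19,22,23,26,27,30,31): 1⊕1⊕1⊕0⊕1⊕0⊕0⊕0⊕1⊕1⊕1⊕1⊕0⊕0⊕0⊕1 = 1
s4 (pos 4,5,6,7,12,13,14,15,20,21,22,23,28,29,30,31): 1⊕1⊕1⊕0⊕0⊕0⊕0⊕0⊕1⊕0⊕1⊕1⊕0⊕0⊕0⊕1 = 1
s8 (pos 8,9,10,11,12,13,14,15,24,25,26,27,28,29,30,31): 1⊕0⊕1⊕0⊕0⊕0⊕0⊕0⊕1⊕0⊕0⊕0⊕0⊕0⊕0⊕1 = 0
s16 (pos 16,17,18,19,20,21,22,23,24,25,26,27,28,29,30,31): 1⊕1⊕1⊕1⊕1⊕0⊕1⊕1⊕1⊕0⊕0⊕0⊕0⊕0⊕0⊕1 = 1
Syndrome s16…s1 = 10111 → error at position 23.
Flip position 23: 1111110101000001111101110000001 → 1111110101000001111101010000001

1111110101000001111101010000001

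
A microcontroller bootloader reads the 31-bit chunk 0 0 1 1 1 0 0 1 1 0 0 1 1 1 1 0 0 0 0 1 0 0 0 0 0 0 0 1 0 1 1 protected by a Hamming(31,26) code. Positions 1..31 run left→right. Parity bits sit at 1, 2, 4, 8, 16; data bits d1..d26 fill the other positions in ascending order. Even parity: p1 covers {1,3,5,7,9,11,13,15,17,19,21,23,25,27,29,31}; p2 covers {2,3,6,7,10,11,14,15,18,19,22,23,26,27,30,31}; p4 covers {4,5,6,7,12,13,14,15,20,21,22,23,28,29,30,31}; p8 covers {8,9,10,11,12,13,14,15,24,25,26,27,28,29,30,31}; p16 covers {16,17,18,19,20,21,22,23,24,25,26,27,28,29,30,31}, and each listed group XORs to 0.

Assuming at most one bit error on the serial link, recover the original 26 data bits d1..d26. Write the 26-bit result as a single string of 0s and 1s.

11001101111000100000001011

s1 (pos 1,3,5,7,9,11,13,15,17,19,21,23,25,27,29,31): 0⊕1⊕1⊕0⊕1⊕0⊕1⊕1⊕0⊕0⊕0⊕0⊕0⊕0⊕0⊕1 = 0
s2 (pos 2,3,6,7,10,11,14,15,18,19,22,23,26,27,30,31): 0⊕1⊕0⊕0⊕0⊕0⊕1⊕1⊕0⊕0⊕0⊕0⊕0⊕0⊕1⊕1 = 1
s4 (pos 4,5,6,7,12,13,14,15,20,21,22,23,28,29,30,31): 1⊕1⊕0⊕0⊕1⊕1⊕1⊕1⊕1⊕0⊕0⊕0⊕1⊕0⊕1⊕1 = 0
s8 (pos 8,9,10,11,12,13,14,15,24,25,26,27,28,29,30,31): 1⊕1⊕0⊕0⊕1⊕1⊕1⊕1⊕0⊕0⊕0⊕0⊕1⊕0⊕1⊕1 = 1
s16 (pos 16,17,18,19,20,21,22,23,24,25,26,27,28,29,30,31): 0⊕0⊕0⊕0⊕1⊕0⊕0⊕0⊕0⊕0⊕0⊕0⊕1⊕0⊕1⊕1 = 0
Syndrome s16…s1 = 01010 → error at position 10.
Flip position 10: 0011100110011110000100000001011 → 0011100111011110000100000001011
Read data bits from positions 3,5,6,7,9,10,11,12,13,14,15,17,18,19,20,21,22,23,24,25,26,27,28,29,30,31: 11001101111000100000001011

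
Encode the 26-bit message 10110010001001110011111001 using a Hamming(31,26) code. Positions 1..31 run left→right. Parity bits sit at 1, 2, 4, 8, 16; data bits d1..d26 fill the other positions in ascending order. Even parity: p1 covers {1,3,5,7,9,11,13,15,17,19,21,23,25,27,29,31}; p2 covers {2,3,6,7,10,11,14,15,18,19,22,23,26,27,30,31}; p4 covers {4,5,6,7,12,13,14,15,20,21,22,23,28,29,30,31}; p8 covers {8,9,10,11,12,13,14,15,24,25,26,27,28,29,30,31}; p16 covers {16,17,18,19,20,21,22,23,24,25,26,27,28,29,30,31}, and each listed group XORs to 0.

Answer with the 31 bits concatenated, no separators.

1111011000100011001110011111001

Place data at non-parity positions: p1 p2 1 p4 0 1 1 p8 0 0 1 0 0 0 1 p16 0 0 1 1 1 0 0 1 1 1 1 1 0 0 1
p1 (pos 1,3,5,7,9,11,13,15,17,19,21,23,25,27,29,31): XOR of data positions = 1⊕0⊕1⊕0⊕1⊕0⊕1⊕0⊕1⊕1⊕0⊕1⊕1⊕0⊕1 = 1
p2 (pos 2,3,6,7,10,11,14,15,18,19,22,23,26,27,30,31): XOR of data positions = 1⊕1⊕1⊕0⊕1⊕0⊕1⊕0⊕1⊕0⊕0⊕1⊕1⊕0⊕1 = 1
p4 (pos 4,5,6,7,12,13,14,15,20,21,22,23,28,29,30,31): XOR of data positions = 0⊕1⊕1⊕0⊕0⊕0⊕1⊕1⊕1⊕0⊕0⊕1⊕0⊕0⊕1 = 1
p8 (pos 8,9,10,11,12,13,14,15,24,25,26,27,28,29,30,31): XOR of data positions = 0⊕0⊕1⊕0⊕0⊕0⊕1⊕1⊕1⊕1⊕1⊕1⊕0⊕0⊕1 = 0
p16 (pos 16,17,18,19,20,21,22,23,24,25,26,27,28,29,30,31): XOR of data positions = 0⊕0⊕1⊕1⊕1⊕0⊕0⊕1⊕1⊕1⊕1⊕1⊕0⊕0⊕1 = 1
Codeword: 1111011000100011001110011111001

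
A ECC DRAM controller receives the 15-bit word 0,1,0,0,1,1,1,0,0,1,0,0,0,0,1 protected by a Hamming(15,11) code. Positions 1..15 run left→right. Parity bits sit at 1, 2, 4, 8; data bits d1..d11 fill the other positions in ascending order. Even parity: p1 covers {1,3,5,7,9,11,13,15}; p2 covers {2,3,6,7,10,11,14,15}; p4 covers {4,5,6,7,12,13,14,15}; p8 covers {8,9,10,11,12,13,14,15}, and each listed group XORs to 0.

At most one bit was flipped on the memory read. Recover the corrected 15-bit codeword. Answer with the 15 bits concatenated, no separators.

011011100100001

s1 (pos 1,3,5,7,9,11,13,15): 0⊕0⊕1⊕1⊕0⊕0⊕0⊕1 = 1
s2 (pos 2,3,6,7,10,11,14,15): 1⊕0⊕1⊕1⊕1⊕0⊕0⊕1 = 1
s4 (pos 4,5,6,7,12,13,14,15): 0⊕1⊕1⊕1⊕0⊕0⊕0⊕1 = 0
s8 (pos 8,9,10,11,12,13,14,15): 0⊕0⊕1⊕0⊕0⊕0⊕0⊕1 = 0
Syndrome s8…s1 = 0011 → error at position 3.
Flip position 3: 010011100100001 → 011011100100001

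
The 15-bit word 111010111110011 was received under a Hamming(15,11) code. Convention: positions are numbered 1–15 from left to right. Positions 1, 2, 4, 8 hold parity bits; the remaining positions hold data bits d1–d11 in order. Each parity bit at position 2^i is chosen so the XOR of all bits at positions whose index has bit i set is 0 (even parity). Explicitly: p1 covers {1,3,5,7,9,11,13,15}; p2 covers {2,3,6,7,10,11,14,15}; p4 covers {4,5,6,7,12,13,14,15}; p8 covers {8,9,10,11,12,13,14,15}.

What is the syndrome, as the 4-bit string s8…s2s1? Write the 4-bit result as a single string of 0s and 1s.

0011

s1 (pos 1,3,5,7,9,11,13,15): 1⊕1⊕1⊕1⊕1⊕1⊕0⊕1 = 1
s2 (pos 2,3,6,7,10,11,14,15): 1⊕1⊕0⊕1⊕1⊕1⊕1⊕1 = 1
s4 (pos 4,5,6,7,12,13,14,15): 0⊕1⊕0⊕1⊕0⊕0⊕1⊕1 = 0
s8 (pos 8,9,10,11,12,13,14,15): 1⊕1⊕1⊕1⊕0⊕0⊕1⊕1 = 0
Syndrome s8…s1 = 0011 → error at position 3.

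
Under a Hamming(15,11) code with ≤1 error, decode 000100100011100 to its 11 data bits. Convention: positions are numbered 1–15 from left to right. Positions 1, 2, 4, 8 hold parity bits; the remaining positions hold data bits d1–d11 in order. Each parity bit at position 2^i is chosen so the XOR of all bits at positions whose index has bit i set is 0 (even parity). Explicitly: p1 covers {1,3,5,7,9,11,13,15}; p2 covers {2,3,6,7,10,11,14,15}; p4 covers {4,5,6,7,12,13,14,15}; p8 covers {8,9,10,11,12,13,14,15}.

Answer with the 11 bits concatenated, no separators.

s1 (pos 1,3,5,7,9,11,13,15): 0⊕0⊕0⊕1⊕0⊕1⊕1⊕0 = 1
s2 (pos 2,3,6,7,10,11,14,15): 0⊕0⊕0⊕1⊕0⊕1⊕0⊕0 = 0
s4 (pos 4,5,6,7,12,13,14,15): 1⊕0⊕0⊕1⊕1⊕1⊕0⊕0 = 0
s8 (pos 8,9,10,11,12,13,14,15): 0⊕0⊕0⊕1⊕1⊕1⊕0⊕0 = 1
Syndrome s8…s1 = 1001 → error at position 9.
Flip position 9: 000100100011100 → 000100101011100
Read data bits from positions 3,5,6,7,9,10,11,12,13,14,15: 00011011100

00011011100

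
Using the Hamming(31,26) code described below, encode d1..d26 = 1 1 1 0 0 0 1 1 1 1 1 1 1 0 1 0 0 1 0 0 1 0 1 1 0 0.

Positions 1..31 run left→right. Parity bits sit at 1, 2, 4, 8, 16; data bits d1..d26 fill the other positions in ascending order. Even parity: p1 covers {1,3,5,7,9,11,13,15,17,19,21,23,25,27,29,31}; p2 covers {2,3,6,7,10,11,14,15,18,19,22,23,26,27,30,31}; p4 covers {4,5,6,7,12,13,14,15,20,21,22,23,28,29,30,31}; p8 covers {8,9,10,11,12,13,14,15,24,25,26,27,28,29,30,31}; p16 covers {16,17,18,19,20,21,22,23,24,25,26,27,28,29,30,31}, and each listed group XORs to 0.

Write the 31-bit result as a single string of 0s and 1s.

0010110000111111110100100101100

Place data at non-parity positions: p1 p2 1 p4 1 1 0 p8 0 0 1 1 1 1 1 p16 1 1 0 1 0 0 1 0 0 1 0 1 1 0 0
p1 (pos 1,3,5,7,9,11,13,15,17,19,21,23,25,27,29,31): XOR of data positions = 1⊕1⊕0⊕0⊕1⊕1⊕1⊕1⊕0⊕0⊕1⊕0⊕0⊕1⊕0 = 0
p2 (pos 2,3,6,7,10,11,14,15,18,19,22,23,26,27,30,31): XOR of data positions = 1⊕1⊕0⊕0⊕1⊕1⊕1⊕1⊕0⊕0⊕1⊕1⊕0⊕0⊕0 = 0
p4 (pos 4,5,6,7,12,13,14,15,20,21,22,23,28,29,30,31): XOR of data positions = 1⊕1⊕0⊕1⊕1⊕1⊕1⊕1⊕0⊕0⊕1⊕1⊕1⊕0⊕0 = 0
p8 (pos 8,9,10,11,12,13,14,15,24,25,26,27,28,29,30,31): XOR of data positions = 0⊕0⊕1⊕1⊕1⊕1⊕1⊕0⊕0⊕1⊕0⊕1⊕1⊕0⊕0 = 0
p16 (pos 16,17,18,19,20,21,22,23,24,25,26,27,28,29,30,31): XOR of data positions = 1⊕1⊕0⊕1⊕0⊕0⊕1⊕0⊕0⊕1⊕0⊕1⊕1⊕0⊕0 = 1
Codeword: 0010110000111111110100100101100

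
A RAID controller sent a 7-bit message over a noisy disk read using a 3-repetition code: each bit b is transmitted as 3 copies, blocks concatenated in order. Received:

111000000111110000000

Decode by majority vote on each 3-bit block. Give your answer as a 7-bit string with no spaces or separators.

1001100

Block 1 (111): 3 ones → 1
Block 2 (000): 0 ones → 0
Block 3 (000): 0 ones → 0
Block 4 (111): 3 ones → 1
Block 5 (110): 2 ones → 1
Block 6 (000): 0 ones → 0
Block 7 (000): 0 ones → 0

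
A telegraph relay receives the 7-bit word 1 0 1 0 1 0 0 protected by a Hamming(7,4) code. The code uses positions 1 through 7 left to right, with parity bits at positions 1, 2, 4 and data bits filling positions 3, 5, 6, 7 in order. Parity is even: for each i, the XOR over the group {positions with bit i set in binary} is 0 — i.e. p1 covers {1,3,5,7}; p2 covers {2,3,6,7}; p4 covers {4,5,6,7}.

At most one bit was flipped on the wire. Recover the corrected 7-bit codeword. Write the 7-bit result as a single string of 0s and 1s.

s1 (pos 1,3,5,7): 1⊕1⊕1⊕0 = 1
s2 (pos 2,3,6,7): 0⊕1⊕0⊕0 = 1
s4 (pos 4,5,6,7): 0⊕1⊕0⊕0 = 1
Syndrome s4…s1 = 111 → error at position 7.
Flip position 7: 1010100 → 1010101

1010101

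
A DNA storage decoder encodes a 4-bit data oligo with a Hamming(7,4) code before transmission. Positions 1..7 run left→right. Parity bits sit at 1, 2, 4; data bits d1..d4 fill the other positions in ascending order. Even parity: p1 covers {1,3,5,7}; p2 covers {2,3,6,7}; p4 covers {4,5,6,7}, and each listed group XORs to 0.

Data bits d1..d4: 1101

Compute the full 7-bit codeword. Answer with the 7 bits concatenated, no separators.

1010101

Place data at non-parity positions: p1 p2 1 p4 1 0 1
p1 (pos 1,3,5,7): XOR of data positions = 1⊕1⊕1 = 1
p2 (pos 2,3,6,7): XOR of data positions = 1⊕0⊕1 = 0
p4 (pos 4,5,6,7): XOR of data positions = 1⊕0⊕1 = 0
Codeword: 1010101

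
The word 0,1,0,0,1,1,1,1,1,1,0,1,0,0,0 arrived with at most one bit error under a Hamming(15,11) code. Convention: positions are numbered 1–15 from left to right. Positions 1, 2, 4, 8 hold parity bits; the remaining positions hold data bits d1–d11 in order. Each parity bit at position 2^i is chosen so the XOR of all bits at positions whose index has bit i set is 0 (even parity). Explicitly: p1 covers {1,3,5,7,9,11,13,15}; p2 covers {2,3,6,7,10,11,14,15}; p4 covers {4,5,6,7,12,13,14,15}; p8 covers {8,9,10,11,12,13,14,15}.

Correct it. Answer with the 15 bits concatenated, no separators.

s1 (pos 1,3,5,7,9,11,13,15): 0⊕0⊕1⊕1⊕1⊕0⊕0⊕0 = 1
s2 (pos 2,3,6,7,10,11,14,15): 1⊕0⊕1⊕1⊕1⊕0⊕0⊕0 = 0
s4 (pos 4,5,6,7,12,13,14,15): 0⊕1⊕1⊕1⊕1⊕0⊕0⊕0 = 0
s8 (pos 8,9,10,11,12,13,14,15): 1⊕1⊕1⊕0⊕1⊕0⊕0⊕0 = 0
Syndrome s8…s1 = 0001 → error at position 1.
Flip position 1: 010011111101000 → 110011111101000

110011111101000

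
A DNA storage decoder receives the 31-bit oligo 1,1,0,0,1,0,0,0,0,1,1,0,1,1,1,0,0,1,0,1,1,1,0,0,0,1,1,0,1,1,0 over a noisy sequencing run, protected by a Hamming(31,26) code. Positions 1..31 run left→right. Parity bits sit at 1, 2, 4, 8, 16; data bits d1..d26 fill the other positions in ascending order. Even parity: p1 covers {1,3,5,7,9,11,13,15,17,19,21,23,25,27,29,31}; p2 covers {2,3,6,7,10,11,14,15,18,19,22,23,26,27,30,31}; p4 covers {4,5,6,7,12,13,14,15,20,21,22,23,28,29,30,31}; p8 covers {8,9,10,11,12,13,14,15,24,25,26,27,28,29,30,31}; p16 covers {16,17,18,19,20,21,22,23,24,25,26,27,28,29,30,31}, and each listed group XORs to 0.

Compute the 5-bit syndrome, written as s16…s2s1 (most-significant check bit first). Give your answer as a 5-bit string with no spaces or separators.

s1 (pos 1,3,5,7,9,11,13,15,17,19,21,23,25,27,29,31): 1⊕0⊕1⊕0⊕0⊕1⊕1⊕1⊕0⊕0⊕1⊕0⊕0⊕1⊕1⊕0 = 0
s2 (pos 2,3,6,7,10,11,14,15,18,19,22,23,26,27,30,31): 1⊕0⊕0⊕0⊕1⊕1⊕1⊕1⊕1⊕0⊕1⊕0⊕1⊕1⊕1⊕0 = 0
s4 (pos 4,5,6,7,12,13,14,15,20,21,22,23,28,29,30,31): 0⊕1⊕0⊕0⊕0⊕1⊕1⊕1⊕1⊕1⊕1⊕0⊕0⊕1⊕1⊕0 = 1
s8 (pos 8,9,10,11,12,13,14,15,24,25,26,27,28,29,30,31): 0⊕0⊕1⊕1⊕0⊕1⊕1⊕1⊕0⊕0⊕1⊕1⊕0⊕1⊕1⊕0 = 1
s16 (pos 16,17,18,19,20,21,22,23,24,25,26,27,28,29,30,31): 0⊕0⊕1⊕0⊕1⊕1⊕1⊕0⊕0⊕0⊕1⊕1⊕0⊕1⊕1⊕0 = 0
Syndrome s16…s1 = 01100 → error at position 12.

01100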